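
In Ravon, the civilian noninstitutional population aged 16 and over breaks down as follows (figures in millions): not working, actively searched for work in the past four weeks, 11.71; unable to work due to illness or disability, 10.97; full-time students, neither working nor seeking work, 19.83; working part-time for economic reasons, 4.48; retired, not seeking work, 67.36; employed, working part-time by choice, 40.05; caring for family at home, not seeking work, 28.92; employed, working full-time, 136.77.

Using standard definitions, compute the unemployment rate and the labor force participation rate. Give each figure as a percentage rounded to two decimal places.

Unemployment rate ≈ 6.07%; labor force participation rate ≈ 60.30%.

Employed = 4.48 + 40.05 + 136.77 = 181.30 million (anyone who worked, including part-time for economic reasons, counts as employed).
Unemployed = 11.71 million.
Labor force = 181.30 + 11.71 = 193.01 million.
Not in labor force = 10.97 + 19.83 + 67.36 + 28.92 = 127.08 million (those not working and not actively searching are outside the labor force).
Civilian working-age population = 193.01 + 127.08 = 320.09 million.
Unemployment rate = 11.71 / 193.01 = 6.07%.
Labor force participation rate = 193.01 / 320.09 = 60.30%.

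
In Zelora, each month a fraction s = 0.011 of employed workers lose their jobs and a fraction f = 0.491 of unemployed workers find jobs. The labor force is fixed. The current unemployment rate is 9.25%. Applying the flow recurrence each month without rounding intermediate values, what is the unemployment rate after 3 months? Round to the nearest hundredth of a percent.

With a fixed labor force, u_{t+1} = u_t + s·(1−u_t) − f·u_t = u_t·(1−s−f) + s.
Here 1−s−f = 0.498 and s = 0.011.
u_1 = 0.092500 × 0.498 + 0.011 = 0.057065.
u_2 = 0.057065 × 0.498 + 0.011 = 0.039418.
u_3 = 0.039418 × 0.498 + 0.011 = 0.030630.

Unemployment rate after three months ≈ 3.06%.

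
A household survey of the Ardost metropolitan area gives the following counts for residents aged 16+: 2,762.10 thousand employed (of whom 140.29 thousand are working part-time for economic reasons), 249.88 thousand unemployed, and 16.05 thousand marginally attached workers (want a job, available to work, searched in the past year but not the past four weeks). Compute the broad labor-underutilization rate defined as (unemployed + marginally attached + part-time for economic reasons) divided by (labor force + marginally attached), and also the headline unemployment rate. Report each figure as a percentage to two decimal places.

Broad underutilization rate ≈ 13.42%; headline unemployment rate ≈ 8.30%.

Labor force = 2,762.10 + 249.88 = 3,011.98 thousand.
Numerator = 249.88 + 16.05 + 140.29 = 406.22 thousand.
Denominator = 3,011.98 + 16.05 = 3,028.03 thousand.
Broad rate = 406.22 / 3,028.03 = 13.42%.
Headline unemployment rate = 249.88 / 3,011.98 = 8.30%.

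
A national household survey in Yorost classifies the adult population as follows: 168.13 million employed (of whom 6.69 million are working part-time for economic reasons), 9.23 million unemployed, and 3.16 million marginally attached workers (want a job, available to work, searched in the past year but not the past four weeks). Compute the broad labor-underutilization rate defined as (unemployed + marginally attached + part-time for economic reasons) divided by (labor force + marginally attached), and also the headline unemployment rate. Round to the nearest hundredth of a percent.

Labor force = 168.13 + 9.23 = 177.36 million.
Numerator = 9.23 + 3.16 + 6.69 = 19.08 million.
Denominator = 177.36 + 3.16 = 180.52 million.
Broad rate = 19.08 / 180.52 = 10.57%.
Headline unemployment rate = 9.23 / 177.36 = 5.20%.

Broad underutilization rate ≈ 10.57%; headline unemployment rate ≈ 5.20%.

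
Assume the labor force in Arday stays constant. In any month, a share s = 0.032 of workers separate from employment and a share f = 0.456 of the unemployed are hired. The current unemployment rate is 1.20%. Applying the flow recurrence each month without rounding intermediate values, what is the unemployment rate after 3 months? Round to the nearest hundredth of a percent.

With a fixed labor force, u_{t+1} = u_t + s·(1−u_t) − f·u_t = u_t·(1−s−f) + s.
Here 1−s−f = 0.512 and s = 0.032.
u_1 = 0.012000 × 0.512 + 0.032 = 0.038144.
u_2 = 0.038144 × 0.512 + 0.032 = 0.051530.
u_3 = 0.051530 × 0.512 + 0.032 = 0.058383.

Unemployment rate after three months ≈ 5.84%.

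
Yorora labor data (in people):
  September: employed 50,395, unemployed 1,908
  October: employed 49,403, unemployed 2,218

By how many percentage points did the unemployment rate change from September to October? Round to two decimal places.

The unemployment rate changed by +0.65 percentage points.

September: labor force = 50,395 + 1,908 = 52,303; u = 1,908/52,303 = 3.65%.
October: labor force = 49,403 + 2,218 = 51,621; u = 2,218/51,621 = 4.30%.
Change = 4.30% − 3.65% = +0.65 pp.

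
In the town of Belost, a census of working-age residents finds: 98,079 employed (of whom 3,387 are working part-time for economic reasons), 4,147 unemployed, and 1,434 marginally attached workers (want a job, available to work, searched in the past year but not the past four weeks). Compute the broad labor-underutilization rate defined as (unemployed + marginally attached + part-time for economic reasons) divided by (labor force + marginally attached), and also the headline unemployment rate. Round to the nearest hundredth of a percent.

Labor force = 98,079 + 4,147 = 102,226.
Numerator = 4,147 + 1,434 + 3,387 = 8,968.
Denominator = 102,226 + 1,434 = 103,660.
Broad rate = 8,968 / 103,660 = 8.65%.
Headline unemployment rate = 4,147 / 102,226 = 4.06%.

Broad underutilization rate ≈ 8.65%; headline unemployment rate ≈ 4.06%.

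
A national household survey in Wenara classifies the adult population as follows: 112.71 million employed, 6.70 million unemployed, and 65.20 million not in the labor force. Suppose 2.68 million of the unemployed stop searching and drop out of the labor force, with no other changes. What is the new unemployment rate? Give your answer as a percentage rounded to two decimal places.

Initially, labor force = 112.71 + 6.70 = 119.41 million, so u = 6.70/119.41 = 5.61%.
After the change, unemployed and labor force both fall by 2.68 → E = 112.71, U = 4.02, labor force = 116.73 million.
New unemployment rate = 4.02 / 116.73 = 3.44%.

New unemployment rate ≈ 3.44%.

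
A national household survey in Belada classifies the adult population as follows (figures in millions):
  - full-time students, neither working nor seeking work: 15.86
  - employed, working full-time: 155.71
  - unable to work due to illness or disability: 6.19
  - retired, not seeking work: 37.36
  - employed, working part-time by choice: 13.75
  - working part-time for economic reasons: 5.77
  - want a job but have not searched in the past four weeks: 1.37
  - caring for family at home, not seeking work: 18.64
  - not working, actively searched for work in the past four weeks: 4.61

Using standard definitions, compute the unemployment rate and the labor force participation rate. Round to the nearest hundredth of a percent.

Employed = 155.71 + 13.75 + 5.77 = 175.23 million (anyone who worked, including part-time for economic reasons, counts as employed).
Unemployed = 4.61 million.
Labor force = 175.23 + 4.61 = 179.84 million.
Not in labor force = 15.86 + 6.19 + 37.36 + 1.37 + 18.64 = 79.42 million (those not working and not actively searching are outside the labor force — including those who want a job but have given up searching).
Civilian working-age population = 179.84 + 79.42 = 259.26 million.
Unemployment rate = 4.61 / 179.84 = 2.56%.
Labor force participation rate = 179.84 / 259.26 = 69.37%.

Unemployment rate ≈ 2.56%; labor force participation rate ≈ 69.37%.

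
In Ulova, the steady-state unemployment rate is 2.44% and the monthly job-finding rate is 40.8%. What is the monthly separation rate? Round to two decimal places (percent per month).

From u* = s/(s+f): s = u·f/(1−u).
s = 0.0244 × 40.8 / (1 − 0.0244) = 0.9955 / 0.9756 ≈ 1.02% per month.

Separation rate ≈ 1.02% per month.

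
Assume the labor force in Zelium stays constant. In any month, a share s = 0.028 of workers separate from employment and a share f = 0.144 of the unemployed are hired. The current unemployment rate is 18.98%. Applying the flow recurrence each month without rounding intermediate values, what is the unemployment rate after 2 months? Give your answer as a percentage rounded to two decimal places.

With a fixed labor force, u_{t+1} = u_t + s·(1−u_t) − f·u_t = u_t·(1−s−f) + s.
Here 1−s−f = 0.828 and s = 0.028.
u_1 = 0.189800 × 0.828 + 0.028 = 0.185154.
u_2 = 0.185154 × 0.828 + 0.028 = 0.181308.

Unemployment rate after two months ≈ 18.13%.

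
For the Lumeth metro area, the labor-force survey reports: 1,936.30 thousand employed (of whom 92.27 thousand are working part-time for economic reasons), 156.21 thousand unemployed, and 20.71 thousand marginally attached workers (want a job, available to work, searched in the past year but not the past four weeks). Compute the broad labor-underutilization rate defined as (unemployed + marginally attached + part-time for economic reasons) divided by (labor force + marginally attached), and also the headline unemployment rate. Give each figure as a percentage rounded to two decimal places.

Broad underutilization rate ≈ 12.74%; headline unemployment rate ≈ 7.47%.

Labor force = 1,936.30 + 156.21 = 2,092.51 thousand.
Numerator = 156.21 + 20.71 + 92.27 = 269.19 thousand.
Denominator = 2,092.51 + 20.71 = 2,113.22 thousand.
Broad rate = 269.19 / 2,113.22 = 12.74%.
Headline unemployment rate = 156.21 / 2,092.51 = 7.47%.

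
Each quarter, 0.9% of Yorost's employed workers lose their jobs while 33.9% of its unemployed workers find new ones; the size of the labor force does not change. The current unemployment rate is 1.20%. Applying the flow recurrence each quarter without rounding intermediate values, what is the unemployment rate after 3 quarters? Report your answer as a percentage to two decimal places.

Unemployment rate after three quarters ≈ 2.20%.

With a fixed labor force, u_{t+1} = u_t + s·(1−u_t) − f·u_t = u_t·(1−s−f) + s.
Here 1−s−f = 0.652 and s = 0.009.
u_1 = 0.012000 × 0.652 + 0.009 = 0.016824.
u_2 = 0.016824 × 0.652 + 0.009 = 0.019969.
u_3 = 0.019969 × 0.652 + 0.009 = 0.022020.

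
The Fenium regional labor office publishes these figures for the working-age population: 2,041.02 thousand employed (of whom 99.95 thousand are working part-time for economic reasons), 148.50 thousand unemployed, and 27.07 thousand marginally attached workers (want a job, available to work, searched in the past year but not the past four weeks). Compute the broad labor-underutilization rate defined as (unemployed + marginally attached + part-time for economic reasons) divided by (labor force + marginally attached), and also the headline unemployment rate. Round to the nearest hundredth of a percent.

Labor force = 2,041.02 + 148.50 = 2,189.52 thousand.
Numerator = 148.50 + 27.07 + 99.95 = 275.52 thousand.
Denominator = 2,189.52 + 27.07 = 2,216.59 thousand.
Broad rate = 275.52 / 2,216.59 = 12.43%.
Headline unemployment rate = 148.50 / 2,189.52 = 6.78%.

Broad underutilization rate ≈ 12.43%; headline unemployment rate ≈ 6.78%.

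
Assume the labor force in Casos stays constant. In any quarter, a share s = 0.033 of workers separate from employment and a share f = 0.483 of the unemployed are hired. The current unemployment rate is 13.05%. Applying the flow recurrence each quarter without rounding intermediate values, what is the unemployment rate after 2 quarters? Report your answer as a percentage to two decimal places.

With a fixed labor force, u_{t+1} = u_t + s·(1−u_t) − f·u_t = u_t·(1−s−f) + s.
Here 1−s−f = 0.484 and s = 0.033.
u_1 = 0.130500 × 0.484 + 0.033 = 0.096162.
u_2 = 0.096162 × 0.484 + 0.033 = 0.079542.

Unemployment rate after two quarters ≈ 7.95%.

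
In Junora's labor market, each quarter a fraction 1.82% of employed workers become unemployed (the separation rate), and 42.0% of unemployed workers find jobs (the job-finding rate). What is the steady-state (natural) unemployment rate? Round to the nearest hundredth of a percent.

At steady state the flows balance: s·E = f·U, so U/(E+U) = s/(s+f).
u* = 1.82 / (1.82 + 42.0) = 1.82 / 43.82 = 4.15%.

Steady-state unemployment rate ≈ 4.15%.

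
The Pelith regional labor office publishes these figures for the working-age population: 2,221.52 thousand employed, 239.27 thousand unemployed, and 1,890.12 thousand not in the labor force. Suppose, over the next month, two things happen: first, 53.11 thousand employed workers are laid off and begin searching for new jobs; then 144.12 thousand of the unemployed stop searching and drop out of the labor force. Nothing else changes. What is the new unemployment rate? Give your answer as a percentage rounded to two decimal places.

New unemployment rate ≈ 6.40%.

Initially, labor force = 2,221.52 + 239.27 = 2,460.79 thousand, so u = 239.27/2,460.79 = 9.72%.
After the first change, employed falls and unemployed rises by 53.11; labor force unchanged → E = 2,168.41, U = 292.38, labor force = 2,460.79 thousand.
After the second change, unemployed and labor force both fall by 144.12 → E = 2,168.41, U = 148.26, labor force = 2,316.67 thousand.
New unemployment rate = 148.26 / 2,316.67 = 6.40%.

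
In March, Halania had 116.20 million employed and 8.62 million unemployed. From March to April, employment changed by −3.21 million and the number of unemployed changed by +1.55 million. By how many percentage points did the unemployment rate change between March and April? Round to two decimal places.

The unemployment rate changed by +1.35 percentage points.

March: labor force = 116.20 + 8.62 = 124.82; u = 8.62/124.82 = 6.91%.
April: labor force = 112.99 + 10.17 = 123.16; u = 10.17/123.16 = 8.26%.
Change = 8.26% − 6.91% = +1.35 pp.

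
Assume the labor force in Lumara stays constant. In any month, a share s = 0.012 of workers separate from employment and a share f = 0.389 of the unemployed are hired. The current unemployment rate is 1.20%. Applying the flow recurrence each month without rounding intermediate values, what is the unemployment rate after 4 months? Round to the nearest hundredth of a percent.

Unemployment rate after four months ≈ 2.76%.

With a fixed labor force, u_{t+1} = u_t + s·(1−u_t) − f·u_t = u_t·(1−s−f) + s.
Here 1−s−f = 0.599 and s = 0.012.
u_1 = 0.012000 × 0.599 + 0.012 = 0.019188.
u_2 = 0.019188 × 0.599 + 0.012 = 0.023494.
u_3 = 0.023494 × 0.599 + 0.012 = 0.026073.
u_4 = 0.026073 × 0.599 + 0.012 = 0.027618.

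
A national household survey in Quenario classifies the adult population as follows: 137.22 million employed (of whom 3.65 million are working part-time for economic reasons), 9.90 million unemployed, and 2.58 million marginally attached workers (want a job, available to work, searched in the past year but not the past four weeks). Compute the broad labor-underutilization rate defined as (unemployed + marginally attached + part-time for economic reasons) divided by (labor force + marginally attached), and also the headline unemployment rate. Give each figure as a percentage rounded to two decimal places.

Broad underutilization rate ≈ 10.77%; headline unemployment rate ≈ 6.73%.

Labor force = 137.22 + 9.90 = 147.12 million.
Numerator = 9.90 + 2.58 + 3.65 = 16.13 million.
Denominator = 147.12 + 2.58 = 149.70 million.
Broad rate = 16.13 / 149.70 = 10.77%.
Headline unemployment rate = 9.90 / 147.12 = 6.73%.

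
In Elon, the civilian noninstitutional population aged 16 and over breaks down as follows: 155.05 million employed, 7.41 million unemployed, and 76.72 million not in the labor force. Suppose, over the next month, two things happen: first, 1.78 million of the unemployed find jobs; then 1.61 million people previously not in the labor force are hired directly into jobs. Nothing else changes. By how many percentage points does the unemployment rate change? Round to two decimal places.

The unemployment rate changes by −1.13 percentage points.

Initially, labor force = 155.05 + 7.41 = 162.46 million, so u = 7.41/162.46 = 4.56%.
After the first change, unemployed falls and employed rises by 1.78; labor force unchanged → E = 156.83, U = 5.63, labor force = 162.46 million.
After the second change, employed and labor force both rise by 1.61; unemployed unchanged → E = 158.44, U = 5.63, labor force = 164.07 million.
New unemployment rate = 5.63 / 164.07 = 3.43%.
Change = 3.43% − 4.56% = −1.13 percentage points.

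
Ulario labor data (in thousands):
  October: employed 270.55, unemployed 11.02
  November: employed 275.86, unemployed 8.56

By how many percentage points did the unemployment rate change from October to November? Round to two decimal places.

October: labor force = 270.55 + 11.02 = 281.57; u = 11.02/281.57 = 3.91%.
November: labor force = 275.86 + 8.56 = 284.42; u = 8.56/284.42 = 3.01%.
Change = 3.01% − 3.91% = −0.90 pp.

The unemployment rate changed by −0.90 percentage points.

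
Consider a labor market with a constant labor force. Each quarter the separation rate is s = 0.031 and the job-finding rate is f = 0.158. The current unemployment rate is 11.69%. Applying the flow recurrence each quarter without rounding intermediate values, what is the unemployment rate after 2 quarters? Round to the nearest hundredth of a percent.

With a fixed labor force, u_{t+1} = u_t + s·(1−u_t) − f·u_t = u_t·(1−s−f) + s.
Here 1−s−f = 0.811 and s = 0.031.
u_1 = 0.116900 × 0.811 + 0.031 = 0.125806.
u_2 = 0.125806 × 0.811 + 0.031 = 0.133029.

Unemployment rate after two quarters ≈ 13.30%.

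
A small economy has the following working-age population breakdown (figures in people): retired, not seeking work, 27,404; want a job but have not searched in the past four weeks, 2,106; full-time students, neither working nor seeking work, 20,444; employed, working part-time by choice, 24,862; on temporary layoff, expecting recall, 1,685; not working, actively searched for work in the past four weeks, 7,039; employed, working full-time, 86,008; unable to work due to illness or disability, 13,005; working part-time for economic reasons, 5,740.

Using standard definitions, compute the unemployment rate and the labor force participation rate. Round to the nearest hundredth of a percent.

Unemployment rate ≈ 6.96%; labor force participation rate ≈ 66.56%.

Employed = 24,862 + 86,008 + 5,740 = 116,610 (anyone who worked, including part-time for economic reasons, counts as employed).
Unemployed = 1,685 + 7,039 = 8,724 (jobless and actively searching, or on temporary layoff).
Labor force = 116,610 + 8,724 = 125,334.
Not in labor force = 27,404 + 2,106 + 20,444 + 13,005 = 62,959 (those not working and not actively searching are outside the labor force — including those who want a job but have given up searching).
Civilian working-age population = 125,334 + 62,959 = 188,293.
Unemployment rate = 8,724 / 125,334 = 6.96%.
Labor force participation rate = 125,334 / 188,293 = 66.56%.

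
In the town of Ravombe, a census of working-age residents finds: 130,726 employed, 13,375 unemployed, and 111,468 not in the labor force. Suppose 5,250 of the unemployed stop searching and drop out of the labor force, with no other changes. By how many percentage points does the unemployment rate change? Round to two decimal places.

Initially, labor force = 130,726 + 13,375 = 144,101, so u = 13,375/144,101 = 9.28%.
After the change, unemployed and labor force both fall by 5,250 → E = 130,726, U = 8,125, labor force = 138,851.
New unemployment rate = 8,125 / 138,851 = 5.85%.
Change = 5.85% − 9.28% = −3.43 percentage points.

The unemployment rate changes by −3.43 percentage points.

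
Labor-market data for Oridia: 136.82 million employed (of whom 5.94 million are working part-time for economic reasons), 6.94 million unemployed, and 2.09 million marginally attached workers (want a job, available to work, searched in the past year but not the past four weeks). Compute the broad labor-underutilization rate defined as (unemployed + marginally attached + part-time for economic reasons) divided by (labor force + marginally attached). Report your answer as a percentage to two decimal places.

Labor force = 136.82 + 6.94 = 143.76 million.
Numerator = 6.94 + 2.09 + 5.94 = 14.97 million.
Denominator = 143.76 + 2.09 = 145.85 million.
Broad rate = 14.97 / 145.85 = 10.26%.

Broad underutilization rate ≈ 10.26%.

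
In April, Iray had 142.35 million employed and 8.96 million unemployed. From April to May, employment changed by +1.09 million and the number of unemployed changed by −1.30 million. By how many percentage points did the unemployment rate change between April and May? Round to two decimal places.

The unemployment rate changed by −0.85 percentage points.

April: labor force = 142.35 + 8.96 = 151.31; u = 8.96/151.31 = 5.92%.
May: labor force = 143.44 + 7.66 = 151.10; u = 7.66/151.10 = 5.07%.
Change = 5.07% − 5.92% = −0.85 pp.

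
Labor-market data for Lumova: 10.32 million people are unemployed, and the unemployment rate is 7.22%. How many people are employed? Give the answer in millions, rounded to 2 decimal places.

Labor force = U / u = 10.32 / 0.0722 ≈ 142.94 million.
Employed = labor force − unemployed = 142.94 − 10.32 = 132.62 million.

About 132.62 million are employed.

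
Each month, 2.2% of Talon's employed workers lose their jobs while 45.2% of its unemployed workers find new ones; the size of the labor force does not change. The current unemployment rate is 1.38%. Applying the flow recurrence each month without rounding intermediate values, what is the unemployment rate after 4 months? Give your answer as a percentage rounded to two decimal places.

Unemployment rate after four months ≈ 4.39%.

With a fixed labor force, u_{t+1} = u_t + s·(1−u_t) − f·u_t = u_t·(1−s−f) + s.
Here 1−s−f = 0.526 and s = 0.022.
u_1 = 0.013800 × 0.526 + 0.022 = 0.029259.
u_2 = 0.029259 × 0.526 + 0.022 = 0.037390.
u_3 = 0.037390 × 0.526 + 0.022 = 0.041667.
u_4 = 0.041667 × 0.526 + 0.022 = 0.043917.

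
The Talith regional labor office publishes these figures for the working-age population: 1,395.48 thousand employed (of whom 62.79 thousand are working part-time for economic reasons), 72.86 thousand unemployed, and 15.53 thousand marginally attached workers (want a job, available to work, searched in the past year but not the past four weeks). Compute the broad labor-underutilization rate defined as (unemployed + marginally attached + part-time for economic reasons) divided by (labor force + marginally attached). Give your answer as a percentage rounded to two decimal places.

Labor force = 1,395.48 + 72.86 = 1,468.34 thousand.
Numerator = 72.86 + 15.53 + 62.79 = 151.18 thousand.
Denominator = 1,468.34 + 15.53 = 1,483.87 thousand.
Broad rate = 151.18 / 1,483.87 = 10.19%.

Broad underutilization rate ≈ 10.19%.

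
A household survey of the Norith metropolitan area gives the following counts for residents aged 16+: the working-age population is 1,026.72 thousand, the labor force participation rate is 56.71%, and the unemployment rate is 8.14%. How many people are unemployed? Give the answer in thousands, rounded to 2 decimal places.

Labor force = 0.5671 × 1,026.72 = 582.25 thousand.
Unemployed = 0.0814 × 582.25 ≈ 47.40 thousand.

About 47.40 thousand are unemployed.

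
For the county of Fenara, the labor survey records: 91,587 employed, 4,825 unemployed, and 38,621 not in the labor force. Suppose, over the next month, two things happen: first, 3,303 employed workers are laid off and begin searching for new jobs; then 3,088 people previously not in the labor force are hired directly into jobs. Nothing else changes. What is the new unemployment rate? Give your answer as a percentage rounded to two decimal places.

New unemployment rate ≈ 8.17%.

Initially, labor force = 91,587 + 4,825 = 96,412, so u = 4,825/96,412 = 5.00%.
After the first change, employed falls and unemployed rises by 3,303; labor force unchanged → E = 88,284, U = 8,128, labor force = 96,412.
After the second change, employed and labor force both rise by 3,088; unemployed unchanged → E = 91,372, U = 8,128, labor force = 99,500.
New unemployment rate = 8,128 / 99,500 = 8.17%.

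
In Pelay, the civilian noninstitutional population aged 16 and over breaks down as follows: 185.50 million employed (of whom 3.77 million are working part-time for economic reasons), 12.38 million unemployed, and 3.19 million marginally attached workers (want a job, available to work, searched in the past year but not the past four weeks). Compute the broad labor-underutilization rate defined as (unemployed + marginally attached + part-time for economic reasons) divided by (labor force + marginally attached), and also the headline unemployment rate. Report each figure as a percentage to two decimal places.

Labor force = 185.50 + 12.38 = 197.88 million.
Numerator = 12.38 + 3.19 + 3.77 = 19.34 million.
Denominator = 197.88 + 3.19 = 201.07 million.
Broad rate = 19.34 / 201.07 = 9.62%.
Headline unemployment rate = 12.38 / 197.88 = 6.26%.

Broad underutilization rate ≈ 9.62%; headline unemployment rate ≈ 6.26%.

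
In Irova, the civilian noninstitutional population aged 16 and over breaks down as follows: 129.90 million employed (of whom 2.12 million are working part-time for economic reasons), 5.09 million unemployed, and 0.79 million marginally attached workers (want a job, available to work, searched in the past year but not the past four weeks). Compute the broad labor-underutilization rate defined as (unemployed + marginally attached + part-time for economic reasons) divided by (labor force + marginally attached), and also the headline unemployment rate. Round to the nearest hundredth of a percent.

Labor force = 129.90 + 5.09 = 134.99 million.
Numerator = 5.09 + 0.79 + 2.12 = 8.00 million.
Denominator = 134.99 + 0.79 = 135.78 million.
Broad rate = 8.00 / 135.78 = 5.89%.
Headline unemployment rate = 5.09 / 134.99 = 3.77%.

Broad underutilization rate ≈ 5.89%; headline unemployment rate ≈ 3.77%.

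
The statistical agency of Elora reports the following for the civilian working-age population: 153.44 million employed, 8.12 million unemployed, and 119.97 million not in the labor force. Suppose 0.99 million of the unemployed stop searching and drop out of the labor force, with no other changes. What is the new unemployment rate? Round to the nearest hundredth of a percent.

New unemployment rate ≈ 4.44%.

Initially, labor force = 153.44 + 8.12 = 161.56 million, so u = 8.12/161.56 = 5.03%.
After the change, unemployed and labor force both fall by 0.99 → E = 153.44, U = 7.13, labor force = 160.57 million.
New unemployment rate = 7.13 / 160.57 = 4.44%.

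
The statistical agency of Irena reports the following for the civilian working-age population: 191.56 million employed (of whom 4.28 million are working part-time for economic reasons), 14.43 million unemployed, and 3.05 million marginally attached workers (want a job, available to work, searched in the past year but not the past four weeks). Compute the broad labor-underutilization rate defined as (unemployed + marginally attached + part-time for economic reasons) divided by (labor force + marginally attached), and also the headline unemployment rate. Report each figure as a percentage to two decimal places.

Broad underutilization rate ≈ 10.41%; headline unemployment rate ≈ 7.01%.

Labor force = 191.56 + 14.43 = 205.99 million.
Numerator = 14.43 + 3.05 + 4.28 = 21.76 million.
Denominator = 205.99 + 3.05 = 209.04 million.
Broad rate = 21.76 / 209.04 = 10.41%.
Headline unemployment rate = 14.43 / 205.99 = 7.01%.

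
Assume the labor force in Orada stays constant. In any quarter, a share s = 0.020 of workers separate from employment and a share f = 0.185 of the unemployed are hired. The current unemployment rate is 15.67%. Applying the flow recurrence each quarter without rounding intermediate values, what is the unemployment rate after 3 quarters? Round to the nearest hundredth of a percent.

With a fixed labor force, u_{t+1} = u_t + s·(1−u_t) − f·u_t = u_t·(1−s−f) + s.
Here 1−s−f = 0.795 and s = 0.020.
u_1 = 0.156700 × 0.795 + 0.020 = 0.144576.
u_2 = 0.144576 × 0.795 + 0.020 = 0.134938.
u_3 = 0.134938 × 0.795 + 0.020 = 0.127276.

Unemployment rate after three quarters ≈ 12.73%.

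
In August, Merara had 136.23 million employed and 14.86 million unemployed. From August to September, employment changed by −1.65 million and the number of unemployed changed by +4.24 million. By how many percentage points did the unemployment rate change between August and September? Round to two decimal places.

The unemployment rate changed by +2.59 percentage points.

August: labor force = 136.23 + 14.86 = 151.09; u = 14.86/151.09 = 9.84%.
September: labor force = 134.58 + 19.10 = 153.68; u = 19.10/153.68 = 12.43%.
Change = 12.43% − 9.84% = +2.59 pp.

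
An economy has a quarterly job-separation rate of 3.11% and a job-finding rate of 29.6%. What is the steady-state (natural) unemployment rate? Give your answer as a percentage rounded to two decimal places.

Steady-state unemployment rate ≈ 9.51%.

At steady state the flows balance: s·E = f·U, so U/(E+U) = s/(s+f).
u* = 3.11 / (3.11 + 29.6) = 3.11 / 32.71 = 9.51%.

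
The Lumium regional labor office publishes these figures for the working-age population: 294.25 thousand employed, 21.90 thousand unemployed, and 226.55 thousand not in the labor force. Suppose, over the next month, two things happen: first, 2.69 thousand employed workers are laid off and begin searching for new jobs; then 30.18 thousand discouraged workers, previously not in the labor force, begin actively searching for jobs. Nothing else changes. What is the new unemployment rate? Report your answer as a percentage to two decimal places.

New unemployment rate ≈ 15.81%.

Initially, labor force = 294.25 + 21.90 = 316.15 thousand, so u = 21.90/316.15 = 6.93%.
After the first change, employed falls and unemployed rises by 2.69; labor force unchanged → E = 291.56, U = 24.59, labor force = 316.15 thousand.
After the second change, unemployed and labor force both rise by 30.18 → E = 291.56, U = 54.77, labor force = 346.33 thousand.
New unemployment rate = 54.77 / 346.33 = 15.81%.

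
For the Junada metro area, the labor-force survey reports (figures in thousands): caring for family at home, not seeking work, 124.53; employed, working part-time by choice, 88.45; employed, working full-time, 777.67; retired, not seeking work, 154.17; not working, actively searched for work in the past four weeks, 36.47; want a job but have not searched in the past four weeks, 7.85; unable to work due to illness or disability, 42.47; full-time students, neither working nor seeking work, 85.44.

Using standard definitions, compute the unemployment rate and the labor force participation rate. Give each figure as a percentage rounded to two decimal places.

Unemployment rate ≈ 4.04%; labor force participation rate ≈ 68.53%.

Employed = 88.45 + 777.67 = 866.12 thousand.
Unemployed = 36.47 thousand.
Labor force = 866.12 + 36.47 = 902.59 thousand.
Not in labor force = 124.53 + 154.17 + 7.85 + 42.47 + 85.44 = 414.46 thousand (those not working and not actively searching are outside the labor force — including those who want a job but have given up searching).
Civilian working-age population = 902.59 + 414.46 = 1,317.05 thousand.
Unemployment rate = 36.47 / 902.59 = 4.04%.
Labor force participation rate = 902.59 / 1,317.05 = 68.53%.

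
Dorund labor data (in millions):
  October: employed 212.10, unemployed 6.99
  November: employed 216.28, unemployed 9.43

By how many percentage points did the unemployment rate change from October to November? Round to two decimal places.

The unemployment rate changed by +0.99 percentage points.

October: labor force = 212.10 + 6.99 = 219.09; u = 6.99/219.09 = 3.19%.
November: labor force = 216.28 + 9.43 = 225.71; u = 9.43/225.71 = 4.18%.
Change = 4.18% − 3.19% = +0.99 pp.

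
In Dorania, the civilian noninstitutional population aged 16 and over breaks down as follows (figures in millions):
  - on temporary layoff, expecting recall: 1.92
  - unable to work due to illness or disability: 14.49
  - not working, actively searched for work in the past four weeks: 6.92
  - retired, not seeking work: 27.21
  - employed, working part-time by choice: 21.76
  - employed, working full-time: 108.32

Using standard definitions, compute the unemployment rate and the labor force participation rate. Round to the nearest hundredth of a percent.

Unemployment rate ≈ 6.36%; labor force participation rate ≈ 76.91%.

Employed = 21.76 + 108.32 = 130.08 million.
Unemployed = 1.92 + 6.92 = 8.84 million (jobless and actively searching, or on temporary layoff).
Labor force = 130.08 + 8.84 = 138.92 million.
Not in labor force = 14.49 + 27.21 = 41.70 million (those not working and not actively searching are outside the labor force).
Civilian working-age population = 138.92 + 41.70 = 180.62 million.
Unemployment rate = 8.84 / 138.92 = 6.36%.
Labor force participation rate = 138.92 / 180.62 = 76.91%.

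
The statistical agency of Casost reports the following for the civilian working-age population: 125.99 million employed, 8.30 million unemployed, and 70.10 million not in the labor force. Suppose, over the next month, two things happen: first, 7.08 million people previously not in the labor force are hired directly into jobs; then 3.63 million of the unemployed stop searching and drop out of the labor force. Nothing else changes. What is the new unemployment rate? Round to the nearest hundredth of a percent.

New unemployment rate ≈ 3.39%.

Initially, labor force = 125.99 + 8.30 = 134.29 million, so u = 8.30/134.29 = 6.18%.
After the first change, employed and labor force both rise by 7.08; unemployed unchanged → E = 133.07, U = 8.30, labor force = 141.37 million.
After the second change, unemployed and labor force both fall by 3.63 → E = 133.07, U = 4.67, labor force = 137.74 million.
New unemployment rate = 4.67 / 137.74 = 3.39%.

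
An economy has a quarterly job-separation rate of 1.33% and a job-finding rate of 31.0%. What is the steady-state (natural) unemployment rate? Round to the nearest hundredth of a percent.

At steady state the flows balance: s·E = f·U, so U/(E+U) = s/(s+f).
u* = 1.33 / (1.33 + 31.0) = 1.33 / 32.33 = 4.11%.

Steady-state unemployment rate ≈ 4.11%.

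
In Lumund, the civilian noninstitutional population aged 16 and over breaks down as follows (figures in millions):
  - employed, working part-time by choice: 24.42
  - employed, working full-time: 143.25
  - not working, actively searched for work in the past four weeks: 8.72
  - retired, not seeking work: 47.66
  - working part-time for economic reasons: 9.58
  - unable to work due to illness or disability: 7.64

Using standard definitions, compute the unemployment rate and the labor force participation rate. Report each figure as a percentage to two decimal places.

Unemployment rate ≈ 4.69%; labor force participation rate ≈ 77.08%.

Employed = 24.42 + 143.25 + 9.58 = 177.25 million (anyone who worked, including part-time for economic reasons, counts as employed).
Unemployed = 8.72 million.
Labor force = 177.25 + 8.72 = 185.97 million.
Not in labor force = 47.66 + 7.64 = 55.30 million (those not working and not actively searching are outside the labor force).
Civilian working-age population = 185.97 + 55.30 = 241.27 million.
Unemployment rate = 8.72 / 185.97 = 4.69%.
Labor force participation rate = 185.97 / 241.27 = 77.08%.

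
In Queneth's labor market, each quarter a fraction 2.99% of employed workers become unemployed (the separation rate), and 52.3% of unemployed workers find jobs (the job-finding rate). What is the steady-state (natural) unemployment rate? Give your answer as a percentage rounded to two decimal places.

Steady-state unemployment rate ≈ 5.41%.

At steady state the flows balance: s·E = f·U, so U/(E+U) = s/(s+f).
u* = 2.99 / (2.99 + 52.3) = 2.99 / 55.29 = 5.41%.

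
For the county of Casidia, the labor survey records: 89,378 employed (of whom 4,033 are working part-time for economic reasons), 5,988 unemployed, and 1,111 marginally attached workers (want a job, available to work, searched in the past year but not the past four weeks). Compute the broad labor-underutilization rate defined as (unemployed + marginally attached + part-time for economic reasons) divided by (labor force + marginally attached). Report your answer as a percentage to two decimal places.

Broad underutilization rate ≈ 11.54%.

Labor force = 89,378 + 5,988 = 95,366.
Numerator = 5,988 + 1,111 + 4,033 = 11,132.
Denominator = 95,366 + 1,111 = 96,477.
Broad rate = 11,132 / 96,477 = 11.54%.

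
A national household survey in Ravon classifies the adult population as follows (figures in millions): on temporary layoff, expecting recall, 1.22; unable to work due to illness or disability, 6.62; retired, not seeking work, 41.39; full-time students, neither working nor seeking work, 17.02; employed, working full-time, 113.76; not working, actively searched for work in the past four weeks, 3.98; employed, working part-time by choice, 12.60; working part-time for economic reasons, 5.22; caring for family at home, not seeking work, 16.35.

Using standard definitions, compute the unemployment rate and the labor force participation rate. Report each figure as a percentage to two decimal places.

Unemployment rate ≈ 3.80%; labor force participation rate ≈ 62.70%.

Employed = 113.76 + 12.60 + 5.22 = 131.58 million (anyone who worked, including part-time for economic reasons, counts as employed).
Unemployed = 1.22 + 3.98 = 5.20 million (jobless and actively searching, or on temporary layoff).
Labor force = 131.58 + 5.20 = 136.78 million.
Not in labor force = 6.62 + 41.39 + 17.02 + 16.35 = 81.38 million (those not working and not actively searching are outside the labor force).
Civilian working-age population = 136.78 + 81.38 = 218.16 million.
Unemployment rate = 5.20 / 136.78 = 3.80%.
Labor force participation rate = 136.78 / 218.16 = 62.70%.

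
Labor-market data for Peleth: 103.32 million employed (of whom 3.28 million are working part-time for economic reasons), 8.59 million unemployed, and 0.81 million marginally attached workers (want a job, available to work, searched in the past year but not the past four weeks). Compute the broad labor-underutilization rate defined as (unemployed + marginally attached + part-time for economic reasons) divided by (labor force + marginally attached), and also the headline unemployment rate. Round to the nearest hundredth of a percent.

Broad underutilization rate ≈ 11.25%; headline unemployment rate ≈ 7.68%.

Labor force = 103.32 + 8.59 = 111.91 million.
Numerator = 8.59 + 0.81 + 3.28 = 12.68 million.
Denominator = 111.91 + 0.81 = 112.72 million.
Broad rate = 12.68 / 112.72 = 11.25%.
Headline unemployment rate = 8.59 / 111.91 = 7.68%.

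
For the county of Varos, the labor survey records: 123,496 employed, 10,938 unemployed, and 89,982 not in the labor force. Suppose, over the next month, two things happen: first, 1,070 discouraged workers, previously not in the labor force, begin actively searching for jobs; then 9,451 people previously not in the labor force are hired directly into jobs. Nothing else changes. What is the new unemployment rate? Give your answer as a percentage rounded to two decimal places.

New unemployment rate ≈ 8.28%.

Initially, labor force = 123,496 + 10,938 = 134,434, so u = 10,938/134,434 = 8.14%.
After the first change, unemployed and labor force both rise by 1,070 → E = 123,496, U = 12,008, labor force = 135,504.
After the second change, employed and labor force both rise by 9,451; unemployed unchanged → E = 132,947, U = 12,008, labor force = 144,955.
New unemployment rate = 12,008 / 144,955 = 8.28%.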